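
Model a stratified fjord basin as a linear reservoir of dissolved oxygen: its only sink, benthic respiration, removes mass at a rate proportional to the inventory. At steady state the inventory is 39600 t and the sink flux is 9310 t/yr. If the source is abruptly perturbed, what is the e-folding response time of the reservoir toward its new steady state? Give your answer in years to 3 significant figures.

For a linear reservoir the response time equals the residence time τ = M/F.
τ = 39600 / 9310 = 4.253 yr.

4.25 yr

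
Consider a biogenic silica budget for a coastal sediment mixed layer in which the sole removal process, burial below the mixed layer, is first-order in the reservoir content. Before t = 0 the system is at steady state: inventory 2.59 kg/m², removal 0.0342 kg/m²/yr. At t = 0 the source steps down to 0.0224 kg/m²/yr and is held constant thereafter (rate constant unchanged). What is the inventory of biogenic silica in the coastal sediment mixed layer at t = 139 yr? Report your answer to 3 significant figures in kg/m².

The sink rate constant is k = F₀/M₀ = 0.0342/2.59 = 0.01320 yr⁻¹.
Solving dM/dt = F₁ − kM with M(0) = M₀ gives M(t) = F₁/k + (M₀ − F₁/k)·e^(−kt).
F₁/k = 0.0224/0.01320 = 1.6964 kg/m²; kt = 0.01320 × 139 = 1.835, e^(−kt) = 0.1595.
M(139) = 1.6964 + (2.59 − 1.6964) × 0.1595 = 1.6964 + 0.1426 = 1.8389 kg/m².

1.84 kg/m²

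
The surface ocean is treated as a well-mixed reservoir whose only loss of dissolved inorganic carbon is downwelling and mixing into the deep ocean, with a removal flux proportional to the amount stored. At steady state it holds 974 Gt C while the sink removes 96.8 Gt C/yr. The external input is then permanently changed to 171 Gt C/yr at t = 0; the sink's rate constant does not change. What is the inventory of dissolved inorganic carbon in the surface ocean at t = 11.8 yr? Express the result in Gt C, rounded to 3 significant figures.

1490 Gt C

Residence time τ = M₀/F₀ = 10.06 yr. The eventual steady state is M_∞ = M₀·(F₁/F₀) = 974 × 171/96.8 = 1720.6 Gt C.
The anomaly ΔM(t) = M(t) − M_∞ decays as ΔM₀·e^(−t/τ) with ΔM₀ = 974 − 1720.6 = −746.6 Gt C.
At t = 11.8 yr, e^(−t/τ) = e^(−1.173) = 0.3095, so ΔM = −231.1 Gt C and M = 1720.6 − 231.1 = 1489.5 Gt C.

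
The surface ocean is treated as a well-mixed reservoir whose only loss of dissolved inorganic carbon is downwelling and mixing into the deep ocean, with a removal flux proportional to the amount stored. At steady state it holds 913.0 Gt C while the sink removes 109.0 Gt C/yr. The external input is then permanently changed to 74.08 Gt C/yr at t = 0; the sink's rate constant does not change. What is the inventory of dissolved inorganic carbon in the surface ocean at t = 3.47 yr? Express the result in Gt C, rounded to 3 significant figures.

814 Gt C

Residence time τ = M₀/F₀ = 8.376 yr. The eventual steady state is M_∞ = M₀·(F₁/F₀) = 913.0 × 74.08/109.0 = 620.50 Gt C.
The anomaly ΔM(t) = M(t) − M_∞ decays as ΔM₀·e^(−t/τ) with ΔM₀ = 913.0 − 620.50 = 292.5 Gt C.
At t = 3.47 yr, e^(−t/τ) = e^(−0.4143) = 0.6608, so ΔM = 193.3 Gt C and M = 620.50 + 193.3 = 813.79 Gt C.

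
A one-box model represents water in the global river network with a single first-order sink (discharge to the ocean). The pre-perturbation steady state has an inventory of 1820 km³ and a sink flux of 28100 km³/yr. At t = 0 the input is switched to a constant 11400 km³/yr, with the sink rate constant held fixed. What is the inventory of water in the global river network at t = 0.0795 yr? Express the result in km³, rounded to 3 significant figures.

τ = M₀/F₀ = 1820/28100 = 0.06477 yr; rate constant k = 1/τ.
New steady state M_∞ = F₁/k = F₁·τ = 11400 × 0.06477 = 738.36 km³.
M(t) = M_∞ + (M₀ − M_∞)·e^(−t/τ); t/τ = 0.0795/0.06477 = 1.227, so e^(−t/τ) = 0.2930.
M(t) = 738.36 + 1082 × 0.2930 = 1055.3 km³.

1060 km³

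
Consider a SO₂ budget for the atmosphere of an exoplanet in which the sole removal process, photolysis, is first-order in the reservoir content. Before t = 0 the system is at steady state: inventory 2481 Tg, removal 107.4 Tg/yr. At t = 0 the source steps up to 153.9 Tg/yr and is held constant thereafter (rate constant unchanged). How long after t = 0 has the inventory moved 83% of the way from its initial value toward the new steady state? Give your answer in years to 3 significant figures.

40.9 yr

τ = M₀/F₀ = 2481/107.4 = 23.10 yr.
The remaining gap fraction is e^(−t/τ); 83% covered ⇒ e^(−t/τ) = 0.170.
t = −τ ln(0.170) = 23.10 × 1.772 = 40.93 yr.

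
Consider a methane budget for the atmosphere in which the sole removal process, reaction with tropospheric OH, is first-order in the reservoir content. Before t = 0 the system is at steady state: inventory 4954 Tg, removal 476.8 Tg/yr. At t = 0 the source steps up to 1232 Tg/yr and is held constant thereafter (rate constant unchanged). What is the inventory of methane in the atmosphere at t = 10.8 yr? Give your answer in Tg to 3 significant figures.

10000 Tg

τ = M₀/F₀ = 4954/476.8 = 10.39 yr; rate constant k = 1/τ.
New steady state M_∞ = F₁/k = F₁·τ = 1232 × 10.39 = 12801 Tg.
M(t) = M_∞ + (M₀ − M_∞)·e^(−t/τ); t/τ = 10.8/10.39 = 1.039, so e^(−t/τ) = 0.3536.
M(t) = 12801 − 7847 × 0.3536 = 10026 Tg.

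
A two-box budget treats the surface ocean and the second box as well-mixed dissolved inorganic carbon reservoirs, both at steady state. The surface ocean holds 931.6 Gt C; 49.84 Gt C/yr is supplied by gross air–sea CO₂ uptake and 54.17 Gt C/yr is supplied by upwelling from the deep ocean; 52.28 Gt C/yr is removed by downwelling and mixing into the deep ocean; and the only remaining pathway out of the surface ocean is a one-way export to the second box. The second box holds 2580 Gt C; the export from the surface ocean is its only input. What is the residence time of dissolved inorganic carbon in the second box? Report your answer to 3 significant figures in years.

49.9 yr

Balance the surface ocean: ΣF_in = 49.84 + 54.17 = 104.01 Gt C/yr.
Export to the second box = ΣF_in − (52.28) = 51.730 Gt C/yr.
At steady state the output of the second box equals its input, 51.730 Gt C/yr.
τ = M / F = 2580 / 51.730 = 49.87 yr.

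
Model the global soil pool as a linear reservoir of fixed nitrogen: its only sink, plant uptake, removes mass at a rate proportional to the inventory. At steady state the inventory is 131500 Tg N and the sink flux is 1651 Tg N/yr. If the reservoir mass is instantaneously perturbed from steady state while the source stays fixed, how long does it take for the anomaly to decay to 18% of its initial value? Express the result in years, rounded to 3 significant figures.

For a linear reservoir the anomaly decays as exp(−t/τ) with τ = M/F = 131500/1651 = 79.65 yr.
exp(−t/τ) = 0.18 ⇒ t = −τ ln(0.18) = 79.65 × 1.715 = 136.6 yr.

137 yr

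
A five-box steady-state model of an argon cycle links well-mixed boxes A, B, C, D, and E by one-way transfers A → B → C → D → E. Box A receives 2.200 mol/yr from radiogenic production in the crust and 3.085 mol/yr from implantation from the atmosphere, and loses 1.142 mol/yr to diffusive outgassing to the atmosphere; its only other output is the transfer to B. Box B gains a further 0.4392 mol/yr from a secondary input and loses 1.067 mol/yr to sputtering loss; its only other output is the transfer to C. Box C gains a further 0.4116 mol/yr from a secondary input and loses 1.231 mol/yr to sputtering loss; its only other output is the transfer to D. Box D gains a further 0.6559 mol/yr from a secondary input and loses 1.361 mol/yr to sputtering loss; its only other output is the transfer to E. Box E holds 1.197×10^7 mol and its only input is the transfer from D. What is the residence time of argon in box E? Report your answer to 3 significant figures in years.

6.01×10^6 yr

Box A: F(A→B) = (2.200 + 3.085) − 1.142 = 4.1430 mol/yr.
Box B: F(B→C) = (4.1430 + 0.4392) − 1.067 = 3.5152 mol/yr.
Box C: F(C→D) = (3.5152 + 0.4116) − 1.231 = 2.6958 mol/yr.
Box D: F(D→E) = (2.6958 + 0.6559) − 1.361 = 1.9907 mol/yr.
Box E throughput = its input = 1.9907 mol/yr; τ = 1.197×10^7 / 1.9907 = 6.013×10^6 yr.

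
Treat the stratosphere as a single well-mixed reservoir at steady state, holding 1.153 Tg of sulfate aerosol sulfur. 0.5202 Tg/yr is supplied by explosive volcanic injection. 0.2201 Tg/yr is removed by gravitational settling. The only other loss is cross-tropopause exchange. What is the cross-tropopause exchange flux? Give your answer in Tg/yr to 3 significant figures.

At steady state ΣF_in = ΣF_out.
ΣF_in = 0.52020 Tg/yr.
Cross-tropopause exchange flux = ΣF_in − (0.2201) = 0.52020 − 0.2201 = 0.3001 Tg/yr.

0.300 Tg/yr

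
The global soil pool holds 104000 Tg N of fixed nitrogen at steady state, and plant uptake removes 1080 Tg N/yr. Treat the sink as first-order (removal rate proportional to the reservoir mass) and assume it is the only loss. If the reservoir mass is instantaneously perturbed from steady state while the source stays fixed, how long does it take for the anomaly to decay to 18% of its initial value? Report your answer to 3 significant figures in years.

165 yr

For a linear reservoir the anomaly decays as exp(−t/τ) with τ = M/F = 104000/1080 = 96.30 yr.
exp(−t/τ) = 0.18 ⇒ t = −τ ln(0.18) = 96.30 × 1.715 = 165.1 yr.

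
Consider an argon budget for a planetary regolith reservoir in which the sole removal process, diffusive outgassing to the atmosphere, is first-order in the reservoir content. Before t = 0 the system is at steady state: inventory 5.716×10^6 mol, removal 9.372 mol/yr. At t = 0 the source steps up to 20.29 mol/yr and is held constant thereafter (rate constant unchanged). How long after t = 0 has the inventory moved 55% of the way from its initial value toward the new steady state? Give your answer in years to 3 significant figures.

487000 yr

τ = M₀/F₀ = 5.716×10^6/9.372 = 609900 yr.
The remaining gap fraction is e^(−t/τ); 55% covered ⇒ e^(−t/τ) = 0.450.
t = −τ ln(0.450) = 609900 × 0.7985 = 487000 yr.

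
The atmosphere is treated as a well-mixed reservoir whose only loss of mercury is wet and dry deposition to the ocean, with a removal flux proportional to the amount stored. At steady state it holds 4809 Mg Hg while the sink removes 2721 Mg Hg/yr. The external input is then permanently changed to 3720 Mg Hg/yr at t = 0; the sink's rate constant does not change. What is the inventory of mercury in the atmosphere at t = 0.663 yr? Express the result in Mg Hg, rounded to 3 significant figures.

5360 Mg Hg

The sink rate constant is k = F₀/M₀ = 2721/4809 = 0.5658 yr⁻¹.
Solving dM/dt = F₁ − kM with M(0) = M₀ gives M(t) = F₁/k + (M₀ − F₁/k)·e^(−kt).
F₁/k = 3720/0.5658 = 6574.6 Mg Hg; kt = 0.5658 × 0.663 = 0.3751, e^(−kt) = 0.6872.
M(0.663) = 6574.6 + (4809 − 6574.6) × 0.6872 = 6574.6 − 1213 = 5361.3 Mg Hg.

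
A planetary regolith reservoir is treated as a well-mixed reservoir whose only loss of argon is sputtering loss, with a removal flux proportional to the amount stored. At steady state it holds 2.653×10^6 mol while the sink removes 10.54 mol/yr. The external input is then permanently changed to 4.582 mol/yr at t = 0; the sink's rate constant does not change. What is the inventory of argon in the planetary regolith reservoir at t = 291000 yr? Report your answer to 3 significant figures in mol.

1.63×10^6 mol

Residence time τ = M₀/F₀ = 251700 yr. The eventual steady state is M_∞ = M₀·(F₁/F₀) = 2.653×10^6 × 4.582/10.54 = 1.1533×10^6 mol.
The anomaly ΔM(t) = M(t) − M_∞ decays as ΔM₀·e^(−t/τ) with ΔM₀ = 2.653×10^6 − 1.1533×10^6 = 1.500×10^6 mol.
At t = 291000 yr, e^(−t/τ) = e^(−1.156) = 0.3147, so ΔM = 472000 mol and M = 1.1533×10^6 + 472000 = 1.6253×10^6 mol.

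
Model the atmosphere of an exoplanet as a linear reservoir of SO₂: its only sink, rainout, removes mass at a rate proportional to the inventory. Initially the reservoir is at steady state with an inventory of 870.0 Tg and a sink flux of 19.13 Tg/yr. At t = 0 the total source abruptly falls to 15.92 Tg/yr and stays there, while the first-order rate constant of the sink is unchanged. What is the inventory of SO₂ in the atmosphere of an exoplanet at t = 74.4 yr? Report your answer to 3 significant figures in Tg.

τ = M₀/F₀ = 870.0/19.13 = 45.48 yr; rate constant k = 1/τ.
New steady state M_∞ = F₁/k = F₁·τ = 15.92 × 45.48 = 724.01 Tg.
M(t) = M_∞ + (M₀ − M_∞)·e^(−t/τ); t/τ = 74.4/45.48 = 1.636, so e^(−t/τ) = 0.1948.
M(t) = 724.01 + 146.0 × 0.1948 = 752.45 Tg.

752 Tg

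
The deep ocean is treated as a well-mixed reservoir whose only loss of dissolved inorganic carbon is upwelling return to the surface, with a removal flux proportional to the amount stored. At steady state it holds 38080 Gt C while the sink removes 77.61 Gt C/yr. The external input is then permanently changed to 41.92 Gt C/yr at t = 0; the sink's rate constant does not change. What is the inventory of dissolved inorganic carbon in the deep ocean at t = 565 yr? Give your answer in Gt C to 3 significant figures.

τ = M₀/F₀ = 38080/77.61 = 490.7 yr; rate constant k = 1/τ.
New steady state M_∞ = F₁/k = F₁·τ = 41.92 × 490.7 = 20568 Gt C.
M(t) = M_∞ + (M₀ − M_∞)·e^(−t/τ); t/τ = 565/490.7 = 1.152, so e^(−t/τ) = 0.3162.
M(t) = 20568 + 17510 × 0.3162 = 26105 Gt C.

26100 Gt C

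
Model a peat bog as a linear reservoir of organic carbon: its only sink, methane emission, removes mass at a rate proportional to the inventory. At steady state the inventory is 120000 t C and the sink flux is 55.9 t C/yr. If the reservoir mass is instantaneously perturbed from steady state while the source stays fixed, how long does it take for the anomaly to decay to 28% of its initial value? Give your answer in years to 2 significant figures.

For a linear reservoir the anomaly decays as exp(−t/τ) with τ = M/F = 120000/55.9 = 2147 yr.
exp(−t/τ) = 0.28 ⇒ t = −τ ln(0.28) = 2147 × 1.273 = 2733 yr.

2700 yr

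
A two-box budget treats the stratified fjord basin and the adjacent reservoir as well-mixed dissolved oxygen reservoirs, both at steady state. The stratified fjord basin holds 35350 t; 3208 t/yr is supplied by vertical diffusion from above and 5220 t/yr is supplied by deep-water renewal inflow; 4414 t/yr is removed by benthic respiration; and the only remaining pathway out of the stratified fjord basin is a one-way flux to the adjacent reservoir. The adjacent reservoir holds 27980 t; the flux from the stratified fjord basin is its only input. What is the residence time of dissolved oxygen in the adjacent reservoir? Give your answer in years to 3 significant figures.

6.97 yr

Balance the stratified fjord basin: ΣF_in = 3208 + 5220 = 8428.0 t/yr.
Flux to the adjacent reservoir = ΣF_in − (4414) = 4014.0 t/yr.
At steady state the output of the adjacent reservoir equals its input, 4014.0 t/yr.
τ = M / F = 27980 / 4014.0 = 6.971 yr.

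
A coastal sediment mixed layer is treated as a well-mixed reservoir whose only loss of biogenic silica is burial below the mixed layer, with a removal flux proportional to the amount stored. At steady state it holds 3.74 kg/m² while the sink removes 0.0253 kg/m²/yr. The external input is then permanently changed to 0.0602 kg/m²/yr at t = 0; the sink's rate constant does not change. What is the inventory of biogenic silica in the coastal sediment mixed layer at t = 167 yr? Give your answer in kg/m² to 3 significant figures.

Residence time τ = M₀/F₀ = 147.8 yr. The eventual steady state is M_∞ = M₀·(F₁/F₀) = 3.74 × 0.0602/0.0253 = 8.8991 kg/m².
The anomaly ΔM(t) = M(t) − M_∞ decays as ΔM₀·e^(−t/τ) with ΔM₀ = 3.74 − 8.8991 = −5.159 kg/m².
At t = 167 yr, e^(−t/τ) = e^(−1.130) = 0.3231, so ΔM = −1.667 kg/m² and M = 8.8991 − 1.667 = 7.2321 kg/m².

7.23 kg/m²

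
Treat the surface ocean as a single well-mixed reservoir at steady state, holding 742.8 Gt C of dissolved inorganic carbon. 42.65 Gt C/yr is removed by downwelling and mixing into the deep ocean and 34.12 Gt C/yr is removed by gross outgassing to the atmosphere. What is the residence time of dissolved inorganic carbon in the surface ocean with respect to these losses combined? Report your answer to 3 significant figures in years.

9.68 yr

Total removal = 42.65 + 34.12 = 76.770 Gt C/yr.
τ = M / ΣF_out = 742.8 / 76.770 = 9.676 yr.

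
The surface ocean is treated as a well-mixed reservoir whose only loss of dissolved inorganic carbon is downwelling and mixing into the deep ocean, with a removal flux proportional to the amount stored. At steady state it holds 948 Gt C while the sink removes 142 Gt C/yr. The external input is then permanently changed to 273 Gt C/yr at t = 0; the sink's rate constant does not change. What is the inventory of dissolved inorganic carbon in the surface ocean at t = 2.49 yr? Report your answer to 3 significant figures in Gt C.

1220 Gt C

Residence time τ = M₀/F₀ = 6.676 yr. The eventual steady state is M_∞ = M₀·(F₁/F₀) = 948 × 273/142 = 1822.6 Gt C.
The anomaly ΔM(t) = M(t) − M_∞ decays as ΔM₀·e^(−t/τ) with ΔM₀ = 948 − 1822.6 = −874.6 Gt C.
At t = 2.49 yr, e^(−t/τ) = e^(−0.3730) = 0.6887, so ΔM = −602.3 Gt C and M = 1822.6 − 602.3 = 1220.3 Gt C.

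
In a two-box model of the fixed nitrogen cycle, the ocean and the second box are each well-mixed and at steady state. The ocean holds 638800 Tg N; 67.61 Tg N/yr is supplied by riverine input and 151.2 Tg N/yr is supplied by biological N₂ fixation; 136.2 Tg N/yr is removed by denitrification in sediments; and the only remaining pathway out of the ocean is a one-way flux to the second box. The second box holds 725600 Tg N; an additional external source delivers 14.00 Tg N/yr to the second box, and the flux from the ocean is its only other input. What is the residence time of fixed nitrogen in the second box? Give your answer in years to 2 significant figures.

7500 yr

Balance the ocean: ΣF_in = 67.61 + 151.2 = 218.81 Tg N/yr.
Flux to the second box = ΣF_in − (136.2) = 82.610 Tg N/yr.
Total input to the second box = 82.610 + 14.00 = 96.610 Tg N/yr; at steady state this equals its total output.
τ = M / F = 725600 / 96.610 = 7511 yr.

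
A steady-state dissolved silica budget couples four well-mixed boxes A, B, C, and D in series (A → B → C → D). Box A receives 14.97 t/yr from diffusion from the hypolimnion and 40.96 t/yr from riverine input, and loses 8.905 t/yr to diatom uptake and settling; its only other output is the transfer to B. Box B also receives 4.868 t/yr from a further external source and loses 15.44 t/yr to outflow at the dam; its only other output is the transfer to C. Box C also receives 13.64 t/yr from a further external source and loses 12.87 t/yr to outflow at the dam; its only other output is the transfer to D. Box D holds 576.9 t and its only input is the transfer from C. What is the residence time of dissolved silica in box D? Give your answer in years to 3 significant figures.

Box A: F(A→B) = (14.97 + 40.96) − 8.905 = 47.025 t/yr.
Box B: F(B→C) = (47.025 + 4.868) − 15.44 = 36.453 t/yr.
Box C: F(C→D) = (36.453 + 13.64) − 12.87 = 37.223 t/yr.
Box D throughput = its input = 37.223 t/yr; τ = 576.9 / 37.223 = 15.50 yr.

15.5 yr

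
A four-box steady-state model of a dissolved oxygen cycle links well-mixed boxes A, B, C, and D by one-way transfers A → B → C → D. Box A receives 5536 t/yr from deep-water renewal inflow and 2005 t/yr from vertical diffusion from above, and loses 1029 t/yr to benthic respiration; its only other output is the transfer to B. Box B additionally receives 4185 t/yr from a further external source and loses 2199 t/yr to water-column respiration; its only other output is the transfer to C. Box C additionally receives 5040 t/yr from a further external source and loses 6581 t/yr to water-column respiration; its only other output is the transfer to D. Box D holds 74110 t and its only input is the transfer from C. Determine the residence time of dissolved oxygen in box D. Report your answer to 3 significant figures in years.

Box A: F(A→B) = (5536 + 2005) − 1029 = 6512.0 t/yr.
Box B: F(B→C) = (6512.0 + 4185) − 2199 = 8498.0 t/yr.
Box C: F(C→D) = (8498.0 + 5040) − 6581 = 6957.0 t/yr.
Box D throughput = its input = 6957.0 t/yr; τ = 74110 / 6957.0 = 10.65 yr.

10.7 yr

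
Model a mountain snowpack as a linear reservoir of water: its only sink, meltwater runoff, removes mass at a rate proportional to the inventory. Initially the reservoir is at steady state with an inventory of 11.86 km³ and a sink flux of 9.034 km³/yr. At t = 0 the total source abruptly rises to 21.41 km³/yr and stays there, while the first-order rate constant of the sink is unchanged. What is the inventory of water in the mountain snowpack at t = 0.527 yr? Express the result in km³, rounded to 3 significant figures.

τ = M₀/F₀ = 11.86/9.034 = 1.313 yr; rate constant k = 1/τ.
New steady state M_∞ = F₁/k = F₁·τ = 21.41 × 1.313 = 28.107 km³.
M(t) = M_∞ + (M₀ − M_∞)·e^(−t/τ); t/τ = 0.527/1.313 = 0.4014, so e^(−t/τ) = 0.6694.
M(t) = 28.107 − 16.25 × 0.6694 = 17.232 km³.

17.2 km³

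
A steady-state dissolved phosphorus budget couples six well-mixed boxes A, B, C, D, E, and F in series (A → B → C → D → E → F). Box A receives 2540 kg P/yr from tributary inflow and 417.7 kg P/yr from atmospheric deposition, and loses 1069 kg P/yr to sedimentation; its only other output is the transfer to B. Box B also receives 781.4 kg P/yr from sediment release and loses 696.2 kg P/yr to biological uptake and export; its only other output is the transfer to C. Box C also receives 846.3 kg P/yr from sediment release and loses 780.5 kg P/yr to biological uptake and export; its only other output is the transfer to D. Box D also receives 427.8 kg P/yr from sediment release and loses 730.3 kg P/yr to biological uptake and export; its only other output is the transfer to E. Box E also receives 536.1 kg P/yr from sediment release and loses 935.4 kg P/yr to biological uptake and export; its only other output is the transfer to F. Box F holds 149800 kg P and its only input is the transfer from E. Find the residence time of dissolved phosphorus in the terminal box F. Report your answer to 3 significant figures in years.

112 yr

Box A: F(A→B) = (2540 + 417.7) − 1069 = 1888.7 kg P/yr.
Box B: F(B→C) = (1888.7 + 781.4) − 696.2 = 1973.9 kg P/yr.
Box C: F(C→D) = (1973.9 + 846.3) − 780.5 = 2039.7 kg P/yr.
Box D: F(D→E) = (2039.7 + 427.8) − 730.3 = 1737.2 kg P/yr.
Box E: F(E→F) = (1737.2 + 536.1) − 935.4 = 1337.9 kg P/yr.
Box F throughput = its input = 1337.9 kg P/yr; τ = 149800 / 1337.9 = 112.0 yr.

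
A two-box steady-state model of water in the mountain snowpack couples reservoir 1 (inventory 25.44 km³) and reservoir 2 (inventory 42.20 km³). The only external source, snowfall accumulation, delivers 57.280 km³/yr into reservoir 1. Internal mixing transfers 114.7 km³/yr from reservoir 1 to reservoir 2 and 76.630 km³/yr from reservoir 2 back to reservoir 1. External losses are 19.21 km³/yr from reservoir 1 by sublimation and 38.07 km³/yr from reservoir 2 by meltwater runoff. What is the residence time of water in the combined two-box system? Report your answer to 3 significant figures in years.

For the system as a whole, the A↔B exchange is internal and contributes nothing to the throughput; only the external sinks remove mass.
M_total = 25.44 + 42.20 = 67.640 km³.
ΣF_external_out = 19.21 + 38.07 = 57.280 km³/yr.
τ = M_total / ΣF_ext = 67.640 / 57.280 = 1.181 yr.

1.18 yr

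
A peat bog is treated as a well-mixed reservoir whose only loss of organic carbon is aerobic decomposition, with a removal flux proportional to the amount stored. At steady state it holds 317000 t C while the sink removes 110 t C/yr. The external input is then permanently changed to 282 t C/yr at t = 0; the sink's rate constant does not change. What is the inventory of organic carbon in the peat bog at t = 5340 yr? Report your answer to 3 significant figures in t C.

τ = M₀/F₀ = 317000/110 = 2882 yr; rate constant k = 1/τ.
New steady state M_∞ = F₁/k = F₁·τ = 282 × 2882 = 812670 t C.
M(t) = M_∞ + (M₀ − M_∞)·e^(−t/τ); t/τ = 5340/2882 = 1.853, so e^(−t/τ) = 0.1568.
M(t) = 812670 − 495700 × 0.1568 = 734970 t C.

735000 t C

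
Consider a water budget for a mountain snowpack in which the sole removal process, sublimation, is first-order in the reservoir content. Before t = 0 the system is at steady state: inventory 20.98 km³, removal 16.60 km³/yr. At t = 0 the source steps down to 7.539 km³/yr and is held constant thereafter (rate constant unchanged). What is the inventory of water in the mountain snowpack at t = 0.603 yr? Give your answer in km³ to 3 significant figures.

16.6 km³

τ = M₀/F₀ = 20.98/16.60 = 1.264 yr; rate constant k = 1/τ.
New steady state M_∞ = F₁/k = F₁·τ = 7.539 × 1.264 = 9.5282 km³.
M(t) = M_∞ + (M₀ − M_∞)·e^(−t/τ); t/τ = 0.603/1.264 = 0.4771, so e^(−t/τ) = 0.6206.
M(t) = 9.5282 + 11.45 × 0.6206 = 16.635 km³.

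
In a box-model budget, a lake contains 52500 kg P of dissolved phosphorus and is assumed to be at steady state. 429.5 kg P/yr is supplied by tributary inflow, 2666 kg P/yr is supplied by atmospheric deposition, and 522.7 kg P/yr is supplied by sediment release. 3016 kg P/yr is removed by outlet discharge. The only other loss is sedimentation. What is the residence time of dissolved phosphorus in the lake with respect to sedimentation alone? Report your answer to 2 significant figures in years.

At steady state ΣF_in = ΣF_out.
ΣF_in = 429.5 + 2666 + 522.7 = 3618.2 kg P/yr.
Sedimentation flux = ΣF_in − (3016) = 3618.2 − 3016 = 602.2 kg P/yr.
τ = M / F = 52500 / 602.2 = 87.18 yr.

87 yr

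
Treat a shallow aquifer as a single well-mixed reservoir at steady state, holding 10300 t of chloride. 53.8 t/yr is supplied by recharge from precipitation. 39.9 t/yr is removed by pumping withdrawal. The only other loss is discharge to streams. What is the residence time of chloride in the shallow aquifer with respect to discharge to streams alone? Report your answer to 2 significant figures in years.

At steady state ΣF_in = ΣF_out.
ΣF_in = 53.800 t/yr.
Discharge to streams flux = ΣF_in − (39.9) = 53.800 − 39.90 = 13.90 t/yr.
τ = M / F = 10300 / 13.90 = 741.0 yr.

740 yr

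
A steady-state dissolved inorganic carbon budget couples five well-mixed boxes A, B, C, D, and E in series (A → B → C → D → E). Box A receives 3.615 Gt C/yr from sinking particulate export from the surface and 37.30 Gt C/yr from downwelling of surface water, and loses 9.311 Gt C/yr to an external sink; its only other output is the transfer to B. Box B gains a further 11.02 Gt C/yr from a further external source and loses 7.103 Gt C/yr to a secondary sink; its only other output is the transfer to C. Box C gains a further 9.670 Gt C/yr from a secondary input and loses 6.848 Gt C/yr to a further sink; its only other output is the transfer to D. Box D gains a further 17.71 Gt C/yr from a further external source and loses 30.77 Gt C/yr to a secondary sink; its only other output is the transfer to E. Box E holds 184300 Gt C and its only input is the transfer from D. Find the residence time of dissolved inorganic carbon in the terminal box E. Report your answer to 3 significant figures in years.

7290 yr

Box A: F(A→B) = (3.615 + 37.30) − 9.311 = 31.604 Gt C/yr.
Box B: F(B→C) = (31.604 + 11.02) − 7.103 = 35.521 Gt C/yr.
Box C: F(C→D) = (35.521 + 9.670) − 6.848 = 38.343 Gt C/yr.
Box D: F(D→E) = (38.343 + 17.71) − 30.77 = 25.283 Gt C/yr.
Box E throughput = its input = 25.283 Gt C/yr; τ = 184300 / 25.283 = 7289 yr.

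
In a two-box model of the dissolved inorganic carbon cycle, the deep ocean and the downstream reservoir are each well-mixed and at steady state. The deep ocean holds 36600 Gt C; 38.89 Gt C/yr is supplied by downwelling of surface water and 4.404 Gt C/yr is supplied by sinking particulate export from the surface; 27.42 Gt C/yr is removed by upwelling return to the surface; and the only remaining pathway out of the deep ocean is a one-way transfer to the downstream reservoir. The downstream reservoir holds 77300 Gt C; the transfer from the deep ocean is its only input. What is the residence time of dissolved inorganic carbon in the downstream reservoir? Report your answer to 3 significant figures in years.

Balance the deep ocean: ΣF_in = 38.89 + 4.404 = 43.294 Gt C/yr.
Transfer to the downstream reservoir = ΣF_in − (27.42) = 15.874 Gt C/yr.
At steady state the output of the downstream reservoir equals its input, 15.874 Gt C/yr.
τ = M / F = 77300 / 15.874 = 4870 yr.

4870 yr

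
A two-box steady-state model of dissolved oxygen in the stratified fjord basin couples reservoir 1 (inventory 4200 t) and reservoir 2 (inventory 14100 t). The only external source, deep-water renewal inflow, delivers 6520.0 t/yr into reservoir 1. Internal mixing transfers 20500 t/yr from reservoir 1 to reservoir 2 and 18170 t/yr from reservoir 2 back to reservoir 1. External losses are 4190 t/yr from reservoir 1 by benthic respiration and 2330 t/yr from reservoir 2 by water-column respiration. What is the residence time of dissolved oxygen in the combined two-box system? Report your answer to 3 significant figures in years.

2.81 yr

For the system as a whole, the A↔B exchange is internal and contributes nothing to the throughput; only the external sinks remove mass.
M_total = 4200 + 14100 = 18300 t.
ΣF_external_out = 4190 + 2330 = 6520.0 t/yr.
τ = M_total / ΣF_ext = 18300 / 6520.0 = 2.807 yr.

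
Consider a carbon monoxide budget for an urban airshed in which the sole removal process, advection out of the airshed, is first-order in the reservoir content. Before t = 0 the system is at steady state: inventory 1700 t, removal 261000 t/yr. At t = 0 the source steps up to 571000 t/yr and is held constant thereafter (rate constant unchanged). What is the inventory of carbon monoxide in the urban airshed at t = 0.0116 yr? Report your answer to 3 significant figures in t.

Residence time τ = M₀/F₀ = 0.006513 yr. The eventual steady state is M_∞ = M₀·(F₁/F₀) = 1700 × 571000/261000 = 3719.2 t.
The anomaly ΔM(t) = M(t) − M_∞ decays as ΔM₀·e^(−t/τ) with ΔM₀ = 1700 − 3719.2 = −2019 t.
At t = 0.0116 yr, e^(−t/τ) = e^(−1.781) = 0.1685, so ΔM = −340.2 t and M = 3719.2 − 340.2 = 3379.0 t.

3380 t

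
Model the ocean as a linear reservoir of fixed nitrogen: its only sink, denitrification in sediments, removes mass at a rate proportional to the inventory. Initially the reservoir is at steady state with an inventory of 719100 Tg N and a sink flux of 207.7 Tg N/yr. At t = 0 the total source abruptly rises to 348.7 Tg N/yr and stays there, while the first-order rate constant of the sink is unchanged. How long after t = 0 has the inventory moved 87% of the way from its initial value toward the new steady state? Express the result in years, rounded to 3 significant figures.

τ = M₀/F₀ = 719100/207.7 = 3462 yr.
The remaining gap fraction is e^(−t/τ); 87% covered ⇒ e^(−t/τ) = 0.130.
t = −τ ln(0.130) = 3462 × 2.040 = 7064 yr.

7060 yr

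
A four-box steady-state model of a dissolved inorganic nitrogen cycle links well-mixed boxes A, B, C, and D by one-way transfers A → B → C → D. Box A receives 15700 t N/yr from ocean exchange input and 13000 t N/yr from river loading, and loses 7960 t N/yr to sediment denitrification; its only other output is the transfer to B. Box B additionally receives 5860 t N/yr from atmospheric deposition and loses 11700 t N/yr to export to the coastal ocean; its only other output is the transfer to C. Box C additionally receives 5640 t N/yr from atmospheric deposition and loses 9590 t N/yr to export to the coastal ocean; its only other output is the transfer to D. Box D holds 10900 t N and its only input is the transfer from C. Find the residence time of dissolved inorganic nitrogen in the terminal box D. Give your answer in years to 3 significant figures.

Box A: F(A→B) = (15700 + 13000) − 7960 = 20740 t N/yr.
Box B: F(B→C) = (20740 + 5860) − 11700 = 14900 t N/yr.
Box C: F(C→D) = (14900 + 5640) − 9590 = 10950 t N/yr.
Box D throughput = its input = 10950 t N/yr; τ = 10900 / 10950 = 0.9954 yr.

0.995 yr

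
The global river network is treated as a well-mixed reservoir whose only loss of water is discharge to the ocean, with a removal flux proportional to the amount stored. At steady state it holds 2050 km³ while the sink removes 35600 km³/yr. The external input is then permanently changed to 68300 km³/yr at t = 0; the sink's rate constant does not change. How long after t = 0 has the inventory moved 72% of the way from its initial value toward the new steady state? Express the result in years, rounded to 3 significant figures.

0.0733 yr

τ = M₀/F₀ = 2050/35600 = 0.05758 yr.
The remaining gap fraction is e^(−t/τ); 72% covered ⇒ e^(−t/τ) = 0.280.
t = −τ ln(0.280) = 0.05758 × 1.273 = 0.07330 yr.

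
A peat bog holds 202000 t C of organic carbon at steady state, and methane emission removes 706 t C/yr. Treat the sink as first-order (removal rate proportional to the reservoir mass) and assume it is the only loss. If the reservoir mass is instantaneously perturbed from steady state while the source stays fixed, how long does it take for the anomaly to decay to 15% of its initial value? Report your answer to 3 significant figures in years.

543 yr

For a linear reservoir the anomaly decays as exp(−t/τ) with τ = M/F = 202000/706 = 286.1 yr.
exp(−t/τ) = 0.15 ⇒ t = −τ ln(0.15) = 286.1 × 1.897 = 542.8 yr.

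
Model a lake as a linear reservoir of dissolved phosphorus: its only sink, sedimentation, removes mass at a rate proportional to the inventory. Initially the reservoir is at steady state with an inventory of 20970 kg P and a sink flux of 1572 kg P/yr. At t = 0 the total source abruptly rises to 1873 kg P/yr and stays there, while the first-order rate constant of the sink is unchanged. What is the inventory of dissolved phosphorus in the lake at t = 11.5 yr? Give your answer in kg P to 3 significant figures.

23300 kg P

The sink rate constant is k = F₀/M₀ = 1572/20970 = 0.07496 yr⁻¹.
Solving dM/dt = F₁ − kM with M(0) = M₀ gives M(t) = F₁/k + (M₀ − F₁/k)·e^(−kt).
F₁/k = 1873/0.07496 = 24985 kg P; kt = 0.07496 × 11.5 = 0.8621, e^(−kt) = 0.4223.
M(11.5) = 24985 + (20970 − 24985) × 0.4223 = 24985 − 1696 = 23290 kg P.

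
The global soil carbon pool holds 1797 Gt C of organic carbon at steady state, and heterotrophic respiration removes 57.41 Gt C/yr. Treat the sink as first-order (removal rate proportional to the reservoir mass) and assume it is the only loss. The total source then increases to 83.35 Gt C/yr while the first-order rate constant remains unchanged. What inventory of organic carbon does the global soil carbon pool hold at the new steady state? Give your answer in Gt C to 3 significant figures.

Rate constant k = F/M = 57.41 / 1797 = 0.03195 yr⁻¹.
At the new steady state, source = k·M_new ⇒ M_new = 83.35 / 0.03195 = 2609 Gt C.
(Equivalently M_new = M × F_new/F_old = 1797 × 83.35/57.41.)

2610 Gt C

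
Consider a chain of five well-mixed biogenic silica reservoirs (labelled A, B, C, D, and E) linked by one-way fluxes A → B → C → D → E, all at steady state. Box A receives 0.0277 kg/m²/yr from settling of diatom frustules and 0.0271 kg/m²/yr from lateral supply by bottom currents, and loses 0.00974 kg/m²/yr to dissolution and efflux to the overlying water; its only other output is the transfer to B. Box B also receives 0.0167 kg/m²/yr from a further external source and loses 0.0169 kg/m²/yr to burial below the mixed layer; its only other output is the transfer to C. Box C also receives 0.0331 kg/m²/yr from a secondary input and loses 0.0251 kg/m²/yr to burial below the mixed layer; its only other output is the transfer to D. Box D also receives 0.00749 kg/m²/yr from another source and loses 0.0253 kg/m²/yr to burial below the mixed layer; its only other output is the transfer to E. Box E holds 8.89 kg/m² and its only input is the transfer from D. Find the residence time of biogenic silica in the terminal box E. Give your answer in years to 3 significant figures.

Box A: F(A→B) = (0.0277 + 0.0271) − 0.00974 = 0.045060 kg/m²/yr.
Box B: F(B→C) = (0.045060 + 0.0167) − 0.0169 = 0.044860 kg/m²/yr.
Box C: F(C→D) = (0.044860 + 0.0331) − 0.0251 = 0.052860 kg/m²/yr.
Box D: F(D→E) = (0.052860 + 0.00749) − 0.0253 = 0.035050 kg/m²/yr.
Box E throughput = its input = 0.035050 kg/m²/yr; τ = 8.89 / 0.035050 = 253.6 yr.

254 yr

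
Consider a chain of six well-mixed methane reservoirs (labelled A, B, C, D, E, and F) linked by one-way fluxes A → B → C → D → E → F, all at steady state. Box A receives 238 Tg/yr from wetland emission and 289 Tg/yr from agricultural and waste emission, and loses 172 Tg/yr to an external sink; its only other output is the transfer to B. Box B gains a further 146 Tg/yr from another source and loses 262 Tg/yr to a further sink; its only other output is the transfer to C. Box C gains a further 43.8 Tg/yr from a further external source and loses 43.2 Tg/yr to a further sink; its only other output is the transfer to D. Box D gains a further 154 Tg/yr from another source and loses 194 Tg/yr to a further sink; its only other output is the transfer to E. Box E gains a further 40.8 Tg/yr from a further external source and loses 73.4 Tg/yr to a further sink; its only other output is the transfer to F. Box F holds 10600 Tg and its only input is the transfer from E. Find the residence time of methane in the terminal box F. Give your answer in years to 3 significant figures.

63.5 yr

Box A: F(A→B) = (238 + 289) − 172 = 355.00 Tg/yr.
Box B: F(B→C) = (355.00 + 146) − 262 = 239.00 Tg/yr.
Box C: F(C→D) = (239.00 + 43.8) − 43.2 = 239.60 Tg/yr.
Box D: F(D→E) = (239.60 + 154) − 194 = 199.60 Tg/yr.
Box E: F(E→F) = (199.60 + 40.8) − 73.4 = 167.00 Tg/yr.
Box F throughput = its input = 167.00 Tg/yr; τ = 10600 / 167.00 = 63.47 yr.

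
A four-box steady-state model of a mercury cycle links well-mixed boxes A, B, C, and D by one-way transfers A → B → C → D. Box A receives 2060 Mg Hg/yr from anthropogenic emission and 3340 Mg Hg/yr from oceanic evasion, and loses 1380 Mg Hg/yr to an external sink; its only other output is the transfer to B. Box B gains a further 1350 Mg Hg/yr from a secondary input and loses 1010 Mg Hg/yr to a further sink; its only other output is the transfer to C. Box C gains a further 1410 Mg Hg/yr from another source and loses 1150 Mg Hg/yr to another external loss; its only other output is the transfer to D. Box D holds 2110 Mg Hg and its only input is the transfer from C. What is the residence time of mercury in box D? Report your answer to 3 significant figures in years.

Box A: F(A→B) = (2060 + 3340) − 1380 = 4020.0 Mg Hg/yr.
Box B: F(B→C) = (4020.0 + 1350) − 1010 = 4360.0 Mg Hg/yr.
Box C: F(C→D) = (4360.0 + 1410) − 1150 = 4620.0 Mg Hg/yr.
Box D throughput = its input = 4620.0 Mg Hg/yr; τ = 2110 / 4620.0 = 0.4567 yr.

0.457 yr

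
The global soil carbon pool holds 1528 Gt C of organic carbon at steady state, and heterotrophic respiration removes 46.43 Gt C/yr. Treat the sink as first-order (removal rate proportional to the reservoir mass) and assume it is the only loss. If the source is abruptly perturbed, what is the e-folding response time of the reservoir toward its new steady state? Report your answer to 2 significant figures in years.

For a linear reservoir the response time equals the residence time τ = M/F.
τ = 1528 / 46.43 = 32.91 yr.

33 yr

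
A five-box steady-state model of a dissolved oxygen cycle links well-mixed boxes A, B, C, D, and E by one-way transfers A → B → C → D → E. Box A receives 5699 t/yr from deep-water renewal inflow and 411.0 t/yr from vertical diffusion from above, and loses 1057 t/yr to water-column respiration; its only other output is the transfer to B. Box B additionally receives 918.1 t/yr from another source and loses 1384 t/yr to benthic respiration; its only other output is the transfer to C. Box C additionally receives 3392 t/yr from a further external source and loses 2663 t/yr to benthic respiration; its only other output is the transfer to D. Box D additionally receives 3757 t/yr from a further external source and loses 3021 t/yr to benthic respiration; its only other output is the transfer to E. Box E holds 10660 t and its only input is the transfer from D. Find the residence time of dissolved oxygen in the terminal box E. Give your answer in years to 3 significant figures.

1.76 yr

Box A: F(A→B) = (5699 + 411.0) − 1057 = 5053.0 t/yr.
Box B: F(B→C) = (5053.0 + 918.1) − 1384 = 4587.1 t/yr.
Box C: F(C→D) = (4587.1 + 3392) − 2663 = 5316.1 t/yr.
Box D: F(D→E) = (5316.1 + 3757) − 3021 = 6052.1 t/yr.
Box E throughput = its input = 6052.1 t/yr; τ = 10660 / 6052.1 = 1.761 yr.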